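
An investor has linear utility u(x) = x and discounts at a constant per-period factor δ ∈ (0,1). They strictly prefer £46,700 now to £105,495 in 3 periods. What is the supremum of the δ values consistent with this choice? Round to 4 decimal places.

The preference means 46700 > δ^3·105495.
Hence δ^3 < 46700/105495 = 0.44268, and x ↦ x^(1/3) is increasing on (0,∞).
δ < 0.44268^(1/3) = 0.7621.

δ < 0.7621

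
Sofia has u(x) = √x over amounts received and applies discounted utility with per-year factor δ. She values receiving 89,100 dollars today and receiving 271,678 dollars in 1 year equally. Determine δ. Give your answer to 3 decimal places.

Equating discounted utilities: u(89100) = δ·u(271678) ⇒ δ = u(89100)/u(271678).
With u(x) = √x: δ = √89100/√271678 = √(89100/271678) = 0.57268.

δ ≈ 0.573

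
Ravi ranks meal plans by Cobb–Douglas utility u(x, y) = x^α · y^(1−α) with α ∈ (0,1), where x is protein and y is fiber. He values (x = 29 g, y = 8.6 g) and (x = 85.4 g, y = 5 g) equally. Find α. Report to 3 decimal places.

α ≈ 0.334

Indifference: 29^α · 8.6^(1−α) = 85.4^α · 5^(1−α).
Taking logs: α·ln 29 + (1−α)·ln 8.6 = α·ln 85.4 + (1−α)·ln 5, i.e. α·-1.080050 = (1−α)·-0.542324.
So α/(1−α) = (-0.542324)/(-1.080050) = 0.502129, and α = 0.502129/1.502129 ≈ 0.334.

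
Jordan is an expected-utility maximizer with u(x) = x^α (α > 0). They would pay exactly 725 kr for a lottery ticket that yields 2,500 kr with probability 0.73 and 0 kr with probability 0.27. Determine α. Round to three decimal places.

Since u(0) = 0, the lottery's EU is 0.73·2500^α.
Setting u(725) equal to that: 725^α = 0.73·2500^α ⇒ (725/2500)^α = 0.73.
Take logs: α = ln 0.73 / ln(725/2500) ≈ 0.25423.

α ≈ 0.254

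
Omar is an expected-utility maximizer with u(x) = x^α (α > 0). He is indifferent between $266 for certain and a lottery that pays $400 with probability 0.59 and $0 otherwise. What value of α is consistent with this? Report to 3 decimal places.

EU(lottery) = 0.59·400^α + 0.41·0 = 0.59·400^α.
Indifference: 266^α = 0.59·400^α, so (266/400)^α = 0.59.
Take logs: α = ln 0.59 / ln(266/400) ≈ 1.29332.

α ≈ 1.293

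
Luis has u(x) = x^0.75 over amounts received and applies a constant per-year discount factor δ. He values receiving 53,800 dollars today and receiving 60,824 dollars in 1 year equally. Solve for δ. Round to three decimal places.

δ ≈ 0.912

The payoff in 1 year is discounted by δ, so u(53800) = δ·u(60824) and δ = u(53800)/u(60824).
Since u(x) = x^0.75, δ = (53800/60824)^0.75 = 0.88452^0.75 = 0.91207.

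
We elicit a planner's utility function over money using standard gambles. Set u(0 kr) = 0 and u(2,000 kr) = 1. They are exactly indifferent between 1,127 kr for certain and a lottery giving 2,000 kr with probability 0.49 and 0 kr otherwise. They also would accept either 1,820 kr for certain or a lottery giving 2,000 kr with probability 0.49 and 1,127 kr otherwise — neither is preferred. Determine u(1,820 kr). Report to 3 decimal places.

First, u(1,127 kr) = 0.49·u(2,000 kr) + 0.51·u(0 kr) = 0.49.
Chaining: u(1,820 kr) = 0.49·1.00 + 0.51·0.49 = 0.7399.

0.740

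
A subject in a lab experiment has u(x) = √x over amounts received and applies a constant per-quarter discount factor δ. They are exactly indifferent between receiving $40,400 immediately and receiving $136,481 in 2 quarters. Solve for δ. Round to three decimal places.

δ ≈ 0.738

Indifference means u(40400) = δ^2 · u(136481), so δ^2 = u(40400)/u(136481).
With u(x) = √x: δ^2 = √40400/√136481 = √(40400/136481) = 0.54407.
So δ = 0.54407^(1/2) ≈ 0.738.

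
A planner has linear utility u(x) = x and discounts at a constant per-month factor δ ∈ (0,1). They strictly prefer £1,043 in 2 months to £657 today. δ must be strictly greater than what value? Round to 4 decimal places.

δ > 0.7937

The preference means 657 < δ^2·1043.
So δ^2 > 657/1043 = 0.62991; taking the square root of both positive sides preserves the inequality.
δ > 0.62991^(1/2) = 0.7937.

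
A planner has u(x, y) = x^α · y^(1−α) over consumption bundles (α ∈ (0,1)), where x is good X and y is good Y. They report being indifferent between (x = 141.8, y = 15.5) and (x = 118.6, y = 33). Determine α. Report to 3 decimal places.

α ≈ 0.809

Set the two utilities equal: 141.8^α·15.5^(1−α) = 118.6^α·33^(1−α).
Rearrange to (141.8/118.6)^α = (33/15.5)^(1−α) and take logs: α·0.178661 = (1−α)·0.755668.
With A = 0.178661 and B = 0.755668: α·A = (1−α)·B, so α = B/(A+B) = 0.755668/0.934329 ≈ 0.809.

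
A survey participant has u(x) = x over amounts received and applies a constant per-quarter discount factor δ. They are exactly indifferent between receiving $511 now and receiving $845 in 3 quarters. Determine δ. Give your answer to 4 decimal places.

δ ≈ 0.8456

Indifference means u(511) = δ^3 · u(845), so δ^3 = u(511)/u(845).
With u(x) = x: δ^3 = 511/845 = 0.60473.
Hence δ = (0.60473)^(1/3) = 0.845645.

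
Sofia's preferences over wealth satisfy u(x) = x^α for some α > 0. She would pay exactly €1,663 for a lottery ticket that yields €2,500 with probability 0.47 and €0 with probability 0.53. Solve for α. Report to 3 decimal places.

EU(lottery) = 0.47·2500^α + 0.53·0 = 0.47·2500^α.
Equating: 1663^α = 0.47·2500^α, i.e. 0.6652^α = 0.47.
α = ln(0.47) / ln(1663/2500) = -0.755023/-0.407668 ≈ 1.852.

α ≈ 1.852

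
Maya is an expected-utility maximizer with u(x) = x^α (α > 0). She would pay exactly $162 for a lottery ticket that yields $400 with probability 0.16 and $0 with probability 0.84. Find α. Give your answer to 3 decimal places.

The lottery's expected utility is 0.16·u(400) + 0.84·u(0) = 0.16·400^α (since u(0) = 0 for α > 0).
Equating: 162^α = 0.16·400^α, i.e. 0.4050^α = 0.16.
Take logs: α = ln 0.16 / ln(162/400) ≈ 2.02749.

α ≈ 2.027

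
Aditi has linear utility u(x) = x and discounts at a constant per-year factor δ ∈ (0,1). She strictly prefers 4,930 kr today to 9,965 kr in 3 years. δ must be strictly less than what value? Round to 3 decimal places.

δ < 0.791

Under u(x) = x this choice says 4930 > δ^3·9965.
So δ^3 < 4930/9965 = 0.49473; taking the cube root of both positive sides preserves the inequality.
δ < (4930/9965)^(1/3) ≈ 0.791.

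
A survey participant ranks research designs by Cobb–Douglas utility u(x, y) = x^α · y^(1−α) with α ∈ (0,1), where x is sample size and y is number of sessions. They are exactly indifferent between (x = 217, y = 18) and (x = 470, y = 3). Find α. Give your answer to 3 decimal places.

Set the two utilities equal: 217^α·18^(1−α) = 470^α·3^(1−α).
(217/470)^α = (3/18)^(1−α); take logs: α·ln(217/470) = (1−α)·ln(3/18), i.e. α·-0.772835 = (1−α)·-1.791759.
Thus α·(-2.564594) = -1.791759, so α = -1.791759/-2.564594 ≈ 0.699.

α ≈ 0.699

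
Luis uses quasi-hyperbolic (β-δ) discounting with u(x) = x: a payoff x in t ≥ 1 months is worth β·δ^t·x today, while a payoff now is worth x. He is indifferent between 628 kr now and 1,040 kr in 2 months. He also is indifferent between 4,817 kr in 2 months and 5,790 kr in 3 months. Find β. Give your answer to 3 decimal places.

β ≈ 0.872

The second indifference involves only future payoffs, so β cancels: β·δ^2·4817 = β·δ^3·5790, giving δ = 4817/5790 = 0.83195.
Now use the now-vs-future pair: 628 = β·δ^2·1040 gives β = 628/(0.69214·1040) ≈ 0.872.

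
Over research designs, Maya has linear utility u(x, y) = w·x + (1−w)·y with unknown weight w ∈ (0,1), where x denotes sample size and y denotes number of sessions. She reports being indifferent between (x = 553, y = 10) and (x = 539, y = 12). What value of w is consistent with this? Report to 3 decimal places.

w = 0.125

Indifference: w·553 + (1−w)·10 = w·539 + (1−w)·12.
Collecting terms: w·14 = (1−w)·2.
Hence w = 2/(14+2) = 2/16 = 0.125.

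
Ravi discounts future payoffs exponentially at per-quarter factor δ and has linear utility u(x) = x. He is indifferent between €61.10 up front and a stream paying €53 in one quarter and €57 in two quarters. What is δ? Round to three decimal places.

Present value of the stream is 53·δ + 57·δ². Indifference gives 53δ + 57δ² = 61.10.
That is, 57δ² + 53δ − 61.10 = 0, a quadratic in δ.
The positive root is δ = [−53 + √(53² + 4·57·61.10)] / (2·57) = (−53 + 129.382)/114 ≈ 0.670.

δ ≈ 0.670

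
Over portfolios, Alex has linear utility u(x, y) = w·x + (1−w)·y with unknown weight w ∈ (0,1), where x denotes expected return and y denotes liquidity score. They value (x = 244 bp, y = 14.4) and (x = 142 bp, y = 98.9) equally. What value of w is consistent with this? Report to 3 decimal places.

Indifference: w·244 + (1−w)·14.4 = w·142 + (1−w)·98.9.
w·(244−142) = (1−w)·(98.9−14.4), i.e. w·102 = (1−w)·84.5.
Hence w = 84.5/(102+84.5) = 84.5/186.5 = 0.453.

w = 0.453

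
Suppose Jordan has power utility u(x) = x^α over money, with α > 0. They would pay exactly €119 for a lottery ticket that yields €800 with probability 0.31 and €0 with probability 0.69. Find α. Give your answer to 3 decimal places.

α ≈ 0.615

Since u(0) = 0, the lottery's EU is 0.31·800^α.
Setting u(119) equal to that: 119^α = 0.31·800^α ⇒ (119/800)^α = 0.31.
α = ln(0.31) / ln(119/800) = -1.171183/-1.905488 ≈ 0.615.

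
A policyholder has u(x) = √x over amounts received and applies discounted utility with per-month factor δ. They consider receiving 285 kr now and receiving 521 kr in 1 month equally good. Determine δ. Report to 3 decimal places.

The payoff in 1 month is discounted by δ, so u(285) = δ·u(521) and δ = u(285)/u(521).
Since u(x) = √x, δ = √(285/521) = 0.73961.

δ ≈ 0.740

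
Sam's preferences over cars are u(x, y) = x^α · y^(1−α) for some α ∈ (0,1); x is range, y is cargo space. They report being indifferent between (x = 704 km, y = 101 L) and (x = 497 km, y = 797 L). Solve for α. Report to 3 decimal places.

α ≈ 0.856

Indifference: 704^α · 101^(1−α) = 497^α · 797^(1−α).
(704/497)^α = (797/101)^(1−α); take logs: α·ln(704/497) = (1−α)·ln(797/101), i.e. α·0.348188 = (1−α)·2.065734.
With A = 0.348188 and B = 2.065734: α·A = (1−α)·B, so α = B/(A+B) = 2.065734/2.413922 ≈ 0.856.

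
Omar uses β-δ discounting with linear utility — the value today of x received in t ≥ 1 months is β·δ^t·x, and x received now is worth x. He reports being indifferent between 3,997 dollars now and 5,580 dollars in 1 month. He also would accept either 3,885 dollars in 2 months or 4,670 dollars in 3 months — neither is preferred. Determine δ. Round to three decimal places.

The second indifference involves only future payoffs, so β cancels: β·δ^2·3885 = β·δ^3·4670, giving δ = 3885/4670 = 0.83191.

δ ≈ 0.832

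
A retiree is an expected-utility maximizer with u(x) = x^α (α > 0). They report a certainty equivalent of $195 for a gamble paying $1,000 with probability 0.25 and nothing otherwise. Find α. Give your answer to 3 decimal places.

EU(lottery) = 0.25·1000^α + 0.75·0 = 0.25·1000^α.
Equating: 195^α = 0.25·1000^α, i.e. 0.1950^α = 0.25.
α = ln(0.25) / ln(195/1000) = -1.386294/-1.634756 ≈ 0.848.

α ≈ 0.848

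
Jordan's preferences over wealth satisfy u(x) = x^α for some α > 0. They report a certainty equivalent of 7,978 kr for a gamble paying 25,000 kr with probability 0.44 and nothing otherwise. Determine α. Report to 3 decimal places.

α ≈ 0.719

The lottery's expected utility is 0.44·u(25000) + 0.56·u(0) = 0.44·25000^α (since u(0) = 0 for α > 0).
Setting u(7978) equal to that: 7978^α = 0.44·25000^α ⇒ (7978/25000)^α = 0.44.
α = ln(0.44) / ln(7978/25000) = -0.820981/-1.142188 ≈ 0.719.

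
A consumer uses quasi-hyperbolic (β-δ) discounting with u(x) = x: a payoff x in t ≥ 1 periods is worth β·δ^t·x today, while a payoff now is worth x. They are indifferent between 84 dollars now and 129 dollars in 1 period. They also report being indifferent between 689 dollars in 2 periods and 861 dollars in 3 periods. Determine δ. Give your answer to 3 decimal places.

From the later pair, β·δ^2·689 = β·δ^3·861; dividing through, δ = 689/861 = 0.80023.

δ ≈ 0.800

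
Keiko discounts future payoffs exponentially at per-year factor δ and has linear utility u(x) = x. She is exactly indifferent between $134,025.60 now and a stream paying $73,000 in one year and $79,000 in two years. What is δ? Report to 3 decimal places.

δ ≈ 0.920

Present value of the stream is 73000·δ + 79000·δ². Indifference gives 73000δ + 79000δ² = 134025.60.
That is, 79000δ² + 73000δ − 134025.60 = 0, a quadratic in δ.
By the quadratic formula (taking the positive root), δ = (−73000 + √47681089600.00) / 158000 ≈ 0.920.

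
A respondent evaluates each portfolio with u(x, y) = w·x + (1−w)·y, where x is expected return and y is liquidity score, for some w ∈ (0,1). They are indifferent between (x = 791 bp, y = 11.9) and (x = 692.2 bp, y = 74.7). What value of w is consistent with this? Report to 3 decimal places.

u(791,11.9) = u(692.2,74.7) means w·791 + (1−w)·11.9 = w·692.2 + (1−w)·74.7.
Collecting terms: w·98.8 = (1−w)·62.8.
The marginal rate of substitution is 62.8/98.8, so w = 62.8/(98.8+62.8) = 0.389.

w = 0.389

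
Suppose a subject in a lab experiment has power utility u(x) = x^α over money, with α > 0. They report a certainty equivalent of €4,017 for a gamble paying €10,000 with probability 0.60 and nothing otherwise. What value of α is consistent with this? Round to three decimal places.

Since u(0) = 0, the lottery's EU is 0.60·10000^α.
Setting u(4017) equal to that: 4017^α = 0.60·10000^α ⇒ (4017/10000)^α = 0.60.
Take logs: α = ln 0.60 / ln(4017/10000) ≈ 0.56009.

α ≈ 0.560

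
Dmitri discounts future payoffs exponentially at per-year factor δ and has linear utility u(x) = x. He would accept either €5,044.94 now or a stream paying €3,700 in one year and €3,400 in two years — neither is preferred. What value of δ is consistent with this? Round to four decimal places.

Equating present values: 5044.94 = 3700δ + 3400δ².
Rearranged: 3400δ² + 3700δ − 5044.94 = 0.
By the quadratic formula (taking the positive root), δ = (−3700 + √82301184.00) / 6800 ≈ 0.7900.

δ ≈ 0.7900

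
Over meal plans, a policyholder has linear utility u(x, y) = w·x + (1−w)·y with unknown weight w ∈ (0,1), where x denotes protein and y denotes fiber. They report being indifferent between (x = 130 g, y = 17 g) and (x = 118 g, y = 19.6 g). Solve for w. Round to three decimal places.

Indifference: w·130 + (1−w)·17 = w·118 + (1−w)·19.6.
Rearranging, 12·w − 2.6·(1−w) = 0.
So w/(1−w) = 2.6/12 = 0.2167, giving w = 2.6/(12+2.6) = 0.178.

w = 0.178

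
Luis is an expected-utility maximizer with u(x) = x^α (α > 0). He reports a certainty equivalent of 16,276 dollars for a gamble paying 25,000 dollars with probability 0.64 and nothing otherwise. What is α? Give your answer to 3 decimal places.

EU(lottery) = 0.64·25000^α + 0.36·0 = 0.64·25000^α.
Setting u(16276) equal to that: 16276^α = 0.64·25000^α ⇒ (16276/25000)^α = 0.64.
Take logs: α = ln 0.64 / ln(16276/25000) ≈ 1.03985.

α ≈ 1.040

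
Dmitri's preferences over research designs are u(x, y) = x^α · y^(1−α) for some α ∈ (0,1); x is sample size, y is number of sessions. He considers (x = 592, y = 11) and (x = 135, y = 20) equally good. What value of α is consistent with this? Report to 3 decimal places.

α ≈ 0.288

The Cobb–Douglas utilities coincide, so 592^α·11^(1−α) = 135^α·20^(1−α).
Taking logs: α·ln 592 + (1−α)·ln 11 = α·ln 135 + (1−α)·ln 20, i.e. α·1.478232 = (1−α)·0.597837.
Thus α·(2.076069) = 0.597837, so α = 0.597837/2.076069 ≈ 0.288.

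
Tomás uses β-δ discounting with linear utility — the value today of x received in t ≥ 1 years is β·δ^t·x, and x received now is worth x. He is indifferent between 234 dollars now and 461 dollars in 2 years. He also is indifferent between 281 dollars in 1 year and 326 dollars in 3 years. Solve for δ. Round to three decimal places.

δ ≈ 0.928

The second indifference involves only future payoffs, so β cancels: β·δ^1·281 = β·δ^3·326, giving δ^2 = 281/326 = 0.86196, so δ = 0.92842.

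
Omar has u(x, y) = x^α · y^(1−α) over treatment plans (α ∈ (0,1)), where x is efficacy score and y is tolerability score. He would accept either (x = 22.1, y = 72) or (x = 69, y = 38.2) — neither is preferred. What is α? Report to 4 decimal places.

Set the two utilities equal: 22.1^α·72^(1−α) = 69^α·38.2^(1−α).
Taking logs: α·ln 22.1 + (1−α)·ln 72 = α·ln 69 + (1−α)·ln 38.2, i.e. α·-1.1385289 = (1−α)·-0.6338306.
So α/(1−α) = (-0.6338306)/(-1.1385289) = 0.5567102, and α = 0.5567102/1.5567102 ≈ 0.3576.

α ≈ 0.3576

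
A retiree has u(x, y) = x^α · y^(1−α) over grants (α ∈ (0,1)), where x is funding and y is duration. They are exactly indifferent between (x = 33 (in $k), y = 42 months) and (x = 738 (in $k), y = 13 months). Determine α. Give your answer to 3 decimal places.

α ≈ 0.274

Indifference: 33^α · 42^(1−α) = 738^α · 13^(1−α).
(33/738)^α = (13/42)^(1−α); take logs: α·ln(33/738) = (1−α)·ln(13/42), i.e. α·-3.107436 = (1−α)·-1.172720.
So α/(1−α) = (-1.172720)/(-3.107436) = 0.377392, and α = 0.377392/1.377392 ≈ 0.274.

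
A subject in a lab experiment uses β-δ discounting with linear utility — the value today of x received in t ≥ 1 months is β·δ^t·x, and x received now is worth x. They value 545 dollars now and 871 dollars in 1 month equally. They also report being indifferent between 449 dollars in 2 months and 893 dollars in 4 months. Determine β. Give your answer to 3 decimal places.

β ≈ 0.882

From the later pair, β·δ^2·449 = β·δ^4·893; dividing through, δ^2 = 449/893 = 0.50280, so δ = 0.70908.
Substituting δ into 545 = β·δ·871: β = 545/(617.612) ≈ 0.882.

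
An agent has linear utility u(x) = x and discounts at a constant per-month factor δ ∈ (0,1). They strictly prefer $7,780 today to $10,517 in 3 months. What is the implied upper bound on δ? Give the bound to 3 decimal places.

δ < 0.904

The preference means 7780 > δ^3·10517.
Dividing by 10517: δ^3 < 0.73975. Both sides are positive, so the cube root keeps the direction.
δ < (7780/10517)^(1/3) ≈ 0.904.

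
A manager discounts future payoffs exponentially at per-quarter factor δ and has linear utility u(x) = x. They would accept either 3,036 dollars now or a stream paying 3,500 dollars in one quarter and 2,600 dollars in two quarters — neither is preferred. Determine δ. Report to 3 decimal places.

δ ≈ 0.600

The stream is worth 3500δ + 2600δ² today, so 3500δ + 2600δ² = 3036.
Rearranged: 2600δ² + 3500δ − 3036 = 0.
δ = (−3500 + √(3500² + 4·2600·3036)) / (2·2600) = (−3500 + √43824400.00) / 5200 ≈ 0.600.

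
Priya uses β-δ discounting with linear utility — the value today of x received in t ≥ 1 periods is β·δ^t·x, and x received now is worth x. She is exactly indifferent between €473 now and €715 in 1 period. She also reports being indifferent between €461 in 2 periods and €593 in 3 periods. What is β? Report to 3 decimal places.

β ≈ 0.851

From the later pair, β·δ^2·461 = β·δ^3·593; dividing through, δ = 461/593 = 0.77740.
Now use the now-vs-future pair: 473 = β·δ·715 gives β = 473/(0.77740·715) ≈ 0.851.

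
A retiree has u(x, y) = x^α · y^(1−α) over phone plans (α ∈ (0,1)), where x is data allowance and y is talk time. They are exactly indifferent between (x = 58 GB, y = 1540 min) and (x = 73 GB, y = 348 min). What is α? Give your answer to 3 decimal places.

α ≈ 0.866

Indifference: 58^α · 1540^(1−α) = 73^α · 348^(1−α).
Rearrange to (58/73)^α = (348/1540)^(1−α) and take logs: α·-0.230016 = (1−α)·-1.487335.
With A = -0.230016 and B = -1.487335: α·A = (1−α)·B, so α = B/(A+B) = -1.487335/-1.717351 ≈ 0.866.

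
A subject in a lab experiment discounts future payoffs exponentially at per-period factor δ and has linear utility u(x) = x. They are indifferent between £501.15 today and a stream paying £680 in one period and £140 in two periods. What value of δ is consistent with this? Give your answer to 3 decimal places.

δ ≈ 0.650

Present value of the stream is 680·δ + 140·δ². Indifference gives 680δ + 140δ² = 501.15.
Rearranged: 140δ² + 680δ − 501.15 = 0.
δ = (−680 + √(680² + 4·140·501.15)) / (2·140) = (−680 + √743044.00) / 280 ≈ 0.650.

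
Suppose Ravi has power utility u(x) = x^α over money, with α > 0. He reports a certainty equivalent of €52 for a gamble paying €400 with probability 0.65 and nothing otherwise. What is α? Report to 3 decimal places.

EU(lottery) = 0.65·400^α + 0.35·0 = 0.65·400^α.
Equating: 52^α = 0.65·400^α, i.e. 0.1300^α = 0.65.
Taking logs: α·ln(52/400) = ln(0.65), so α = -0.430783 / -2.040221 ≈ 0.211.

α ≈ 0.211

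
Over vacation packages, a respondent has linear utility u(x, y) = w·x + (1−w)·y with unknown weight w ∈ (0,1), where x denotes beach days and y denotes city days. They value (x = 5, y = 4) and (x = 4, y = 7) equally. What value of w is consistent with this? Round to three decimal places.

Equating utilities: w·5 + (1−w)·4 = w·4 + (1−w)·7.
w·(5−4) = (1−w)·(7−4), i.e. w·1 = (1−w)·3.
So w/(1−w) = 3/1 = 3.0000, giving w = 3/(1+3) = 0.750.

w = 0.750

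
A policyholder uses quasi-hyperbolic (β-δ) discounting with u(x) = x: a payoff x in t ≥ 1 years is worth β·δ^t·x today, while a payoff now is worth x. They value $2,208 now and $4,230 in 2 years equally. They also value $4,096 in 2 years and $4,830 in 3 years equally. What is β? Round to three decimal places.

β ≈ 0.726

The second indifference involves only future payoffs, so β cancels: β·δ^2·4096 = β·δ^3·4830, giving δ = 4096/4830 = 0.84803.
The first indifference: 2208 = β·δ^2·4230, so β = 2208/(δ^2·4230) = 2208/(0.71916·4230) ≈ 0.726.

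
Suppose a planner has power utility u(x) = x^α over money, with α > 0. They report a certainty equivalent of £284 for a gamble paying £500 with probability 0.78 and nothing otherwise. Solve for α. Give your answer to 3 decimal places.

EU(lottery) = 0.78·500^α + 0.22·0 = 0.78·500^α.
Setting u(284) equal to that: 284^α = 0.78·500^α ⇒ (284/500)^α = 0.78.
Taking logs: α·ln(284/500) = ln(0.78), so α = -0.248461 / -0.565634 ≈ 0.439.

α ≈ 0.439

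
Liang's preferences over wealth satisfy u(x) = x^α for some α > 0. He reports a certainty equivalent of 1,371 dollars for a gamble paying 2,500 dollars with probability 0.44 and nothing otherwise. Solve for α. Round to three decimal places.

α ≈ 1.367

The lottery's expected utility is 0.44·u(2500) + 0.56·u(0) = 0.44·2500^α (since u(0) = 0 for α > 0).
Setting u(1371) equal to that: 1371^α = 0.44·2500^α ⇒ (1371/2500)^α = 0.44.
Taking logs: α·ln(1371/2500) = ln(0.44), so α = -0.820981 / -0.600750 ≈ 1.367.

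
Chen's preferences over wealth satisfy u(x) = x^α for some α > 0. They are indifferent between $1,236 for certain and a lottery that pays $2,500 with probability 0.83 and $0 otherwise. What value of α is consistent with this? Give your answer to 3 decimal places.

α ≈ 0.265

Since u(0) = 0, the lottery's EU is 0.83·2500^α.
Setting u(1236) equal to that: 1236^α = 0.83·2500^α ⇒ (1236/2500)^α = 0.83.
Taking logs: α·ln(1236/2500) = ln(0.83), so α = -0.186330 / -0.704410 ≈ 0.265.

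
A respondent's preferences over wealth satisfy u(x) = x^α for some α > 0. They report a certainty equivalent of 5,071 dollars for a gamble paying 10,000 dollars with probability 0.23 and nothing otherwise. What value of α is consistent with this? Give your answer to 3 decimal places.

The lottery's expected utility is 0.23·u(10000) + 0.77·u(0) = 0.23·10000^α (since u(0) = 0 for α > 0).
Equating: 5071^α = 0.23·10000^α, i.e. 0.5071^α = 0.23.
Take logs: α = ln 0.23 / ln(5071/10000) ≈ 2.16432.

α ≈ 2.164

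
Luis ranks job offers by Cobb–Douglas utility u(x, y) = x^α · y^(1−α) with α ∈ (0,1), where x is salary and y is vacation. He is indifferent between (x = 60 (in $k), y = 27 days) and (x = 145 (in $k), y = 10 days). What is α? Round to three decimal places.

α ≈ 0.530

The Cobb–Douglas utilities coincide, so 60^α·27^(1−α) = 145^α·10^(1−α).
Taking logs: α·ln 60 + (1−α)·ln 27 = α·ln 145 + (1−α)·ln 10, i.e. α·-0.882389 = (1−α)·-0.993252.
With A = -0.882389 and B = -0.993252: α·A = (1−α)·B, so α = B/(A+B) = -0.993252/-1.875641 ≈ 0.530.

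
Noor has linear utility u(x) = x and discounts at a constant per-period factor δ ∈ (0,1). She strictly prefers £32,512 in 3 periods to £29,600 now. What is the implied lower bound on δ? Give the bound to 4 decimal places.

The preference means 29600 < δ^3·32512.
So δ^3 > 29600/32512 = 0.91043; taking the cube root of both positive sides preserves the inequality.
δ > 0.91043^(1/3) = 0.9692.

δ > 0.9692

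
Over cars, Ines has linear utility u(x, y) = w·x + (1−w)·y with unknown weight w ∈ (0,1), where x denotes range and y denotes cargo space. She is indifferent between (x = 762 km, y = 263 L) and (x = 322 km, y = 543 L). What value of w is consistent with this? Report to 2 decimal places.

u(762,263) = u(322,543) means w·762 + (1−w)·263 = w·322 + (1−w)·543.
Rearranging, 440·w − 280·(1−w) = 0.
Hence w = 280/(440+280) = 280/720 = 0.39.

w = 0.39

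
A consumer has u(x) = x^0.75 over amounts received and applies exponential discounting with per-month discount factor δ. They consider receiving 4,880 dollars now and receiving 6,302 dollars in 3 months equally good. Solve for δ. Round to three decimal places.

Indifference means u(4880) = δ^3 · u(6302), so δ^3 = u(4880)/u(6302).
Since u(x) = x^0.75, δ^3 = (4880/6302)^0.75 = 0.77436^0.75 = 0.82548.
So δ = 0.82548^(1/3) ≈ 0.938.

δ ≈ 0.938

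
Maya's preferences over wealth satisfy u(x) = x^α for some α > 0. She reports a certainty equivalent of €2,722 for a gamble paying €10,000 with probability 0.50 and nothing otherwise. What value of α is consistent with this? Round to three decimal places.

α ≈ 0.533

The lottery's expected utility is 0.50·u(10000) + 0.50·u(0) = 0.50·10000^α (since u(0) = 0 for α > 0).
Equating: 2722^α = 0.50·10000^α, i.e. 0.2722^α = 0.50.
Taking logs: α·ln(2722/10000) = ln(0.50), so α = -0.693147 / -1.301218 ≈ 0.533.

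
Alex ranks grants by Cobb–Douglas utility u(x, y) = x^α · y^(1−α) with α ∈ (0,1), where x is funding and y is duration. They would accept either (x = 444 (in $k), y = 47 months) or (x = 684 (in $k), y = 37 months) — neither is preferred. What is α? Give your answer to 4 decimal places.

α ≈ 0.3563

Set the two utilities equal: 444^α·47^(1−α) = 684^α·37^(1−α).
Taking logs: α·ln 444 + (1−α)·ln 47 = α·ln 684 + (1−α)·ln 37, i.e. α·-0.4321334 = (1−α)·-0.2392297.
So α/(1−α) = (-0.2392297)/(-0.4321334) = 0.5536015, and α = 0.5536015/1.5536015 ≈ 0.3563.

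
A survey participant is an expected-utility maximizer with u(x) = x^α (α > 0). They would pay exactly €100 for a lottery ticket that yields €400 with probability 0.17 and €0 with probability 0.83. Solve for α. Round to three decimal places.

The lottery's expected utility is 0.17·u(400) + 0.83·u(0) = 0.17·400^α (since u(0) = 0 for α > 0).
Indifference: 100^α = 0.17·400^α, so (100/400)^α = 0.17.
Take logs: α = ln 0.17 / ln(100/400) ≈ 1.27820.

α ≈ 1.278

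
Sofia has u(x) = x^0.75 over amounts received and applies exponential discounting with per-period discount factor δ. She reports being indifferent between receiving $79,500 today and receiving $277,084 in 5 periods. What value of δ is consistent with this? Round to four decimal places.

δ ≈ 0.8292

Equating discounted utilities: u(79500) = δ^5·u(277084) ⇒ δ^5 = u(79500)/u(277084).
Since u(x) = x^0.75, δ^5 = (79500/277084)^0.75 = 0.28692^0.75 = 0.39203.
So δ = 0.39203^(1/5) ≈ 0.8292.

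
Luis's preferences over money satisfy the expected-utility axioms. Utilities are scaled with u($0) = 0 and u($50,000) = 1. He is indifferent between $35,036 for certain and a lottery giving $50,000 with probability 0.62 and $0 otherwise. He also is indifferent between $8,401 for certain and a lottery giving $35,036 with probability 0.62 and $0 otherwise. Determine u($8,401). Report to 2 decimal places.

First, u($35,036) = 0.62·u($50,000) + 0.38·u($0) = 0.62.
Chaining: u($8,401) = 0.62·0.62 + 0.38·0.00 = 0.3844.

0.38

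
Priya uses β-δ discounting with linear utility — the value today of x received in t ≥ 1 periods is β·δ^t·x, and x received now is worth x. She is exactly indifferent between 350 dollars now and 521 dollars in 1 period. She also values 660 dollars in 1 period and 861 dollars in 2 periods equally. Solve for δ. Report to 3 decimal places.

δ ≈ 0.767

Both payoffs in the second observation are in the future, so β drops out: δ^1·660 = δ^2·861 ⇒ δ = 660/861 = 0.76655.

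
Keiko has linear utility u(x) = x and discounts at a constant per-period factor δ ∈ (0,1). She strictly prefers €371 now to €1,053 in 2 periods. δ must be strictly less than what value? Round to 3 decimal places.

δ < 0.594

Comparing present values: 371 > δ^2·1053.
Dividing by 1053: δ^2 < 0.35233. Both sides are positive, so the square root keeps the direction.
δ < 0.35233^(1/2) = 0.594.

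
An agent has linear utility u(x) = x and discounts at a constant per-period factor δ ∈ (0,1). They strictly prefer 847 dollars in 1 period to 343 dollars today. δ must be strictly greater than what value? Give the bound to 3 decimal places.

The preference means 343 < δ·847.
Dividing through by 847 gives δ > 0.40496.

δ > 0.405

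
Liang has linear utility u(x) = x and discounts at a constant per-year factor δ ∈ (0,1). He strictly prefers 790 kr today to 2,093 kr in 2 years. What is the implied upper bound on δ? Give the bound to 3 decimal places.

Under u(x) = x this choice says 790 > δ^2·2093.
Hence δ^2 < 790/2093 = 0.37745, and x ↦ x^(1/2) is increasing on (0,∞).
δ < 0.37745^(1/2) = 0.614.

δ < 0.614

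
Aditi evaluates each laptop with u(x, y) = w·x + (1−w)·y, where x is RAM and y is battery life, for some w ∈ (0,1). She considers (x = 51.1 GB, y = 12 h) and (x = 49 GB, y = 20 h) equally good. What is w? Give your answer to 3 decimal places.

w = 0.792

Indifference: w·51.1 + (1−w)·12 = w·49 + (1−w)·20.
w·(51.1−49) = (1−w)·(20−12), i.e. w·2.1 = (1−w)·8.
The marginal rate of substitution is 8/2.1, so w = 8/(2.1+8) = 0.792.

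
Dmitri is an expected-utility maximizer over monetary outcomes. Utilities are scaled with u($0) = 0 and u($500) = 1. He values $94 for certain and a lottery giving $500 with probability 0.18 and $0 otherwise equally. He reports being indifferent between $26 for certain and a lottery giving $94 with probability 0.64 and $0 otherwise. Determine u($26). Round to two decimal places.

0.12

From the first indifference, u($94) = 0.18·u($500) + 0.82·u($0) = 0.18·1 + 0.82·0 = 0.18.
Then u($26) = 0.64·u($94) + 0.36·u($0) = 0.64·0.18 + 0.36·0.00 = 0.1152.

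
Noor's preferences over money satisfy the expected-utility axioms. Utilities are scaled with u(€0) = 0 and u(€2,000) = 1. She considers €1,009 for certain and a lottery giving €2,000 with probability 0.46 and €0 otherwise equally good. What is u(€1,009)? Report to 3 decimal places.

0.460

The indifference gives u(€1,009) = 0.46·u(€2,000) + 0.54·u(€0) = 0.46·1 + 0.54·0 = 0.46.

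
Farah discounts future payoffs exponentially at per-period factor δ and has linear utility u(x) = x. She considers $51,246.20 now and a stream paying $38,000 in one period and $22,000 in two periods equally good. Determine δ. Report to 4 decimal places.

The stream is worth 38000δ + 22000δ² today, so 38000δ + 22000δ² = 51246.20.
So 22000δ² + 38000δ − 51246.20 = 0.
δ = (−38000 + √(38000² + 4·22000·51246.20)) / (2·22000) = (−38000 + √5953665600.00) / 44000 ≈ 0.8900.

δ ≈ 0.8900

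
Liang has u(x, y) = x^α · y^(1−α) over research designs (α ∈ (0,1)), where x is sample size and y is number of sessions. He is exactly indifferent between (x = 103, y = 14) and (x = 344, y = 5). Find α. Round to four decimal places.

α ≈ 0.4606

Indifference: 103^α · 14^(1−α) = 344^α · 5^(1−α).
(103/344)^α = (5/14)^(1−α); take logs: α·ln(103/344) = (1−α)·ln(5/14), i.e. α·-1.2059127 = (1−α)·-1.0296194.
Thus α·(-2.2355321) = -1.0296194, so α = -1.0296194/-2.2355321 ≈ 0.4606.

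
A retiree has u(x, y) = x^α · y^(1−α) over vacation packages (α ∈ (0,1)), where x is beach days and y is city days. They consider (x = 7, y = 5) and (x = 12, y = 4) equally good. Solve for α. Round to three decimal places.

α ≈ 0.293

Set the two utilities equal: 7^α·5^(1−α) = 12^α·4^(1−α).
(7/12)^α = (4/5)^(1−α); take logs: α·ln(7/12) = (1−α)·ln(4/5), i.e. α·-0.538997 = (1−α)·-0.223144.
So α/(1−α) = (-0.223144)/(-0.538997) = 0.413999, and α = 0.413999/1.413999 ≈ 0.293.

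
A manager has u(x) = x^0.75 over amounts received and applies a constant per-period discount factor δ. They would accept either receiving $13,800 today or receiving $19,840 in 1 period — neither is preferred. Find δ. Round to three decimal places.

Indifference means u(13800) = δ · u(19840), so δ = u(13800)/u(19840).
With u(x) = x^0.75: δ = 13800^0.75/19840^0.75 = (13800/19840)^0.75 = 0.76165.

δ ≈ 0.762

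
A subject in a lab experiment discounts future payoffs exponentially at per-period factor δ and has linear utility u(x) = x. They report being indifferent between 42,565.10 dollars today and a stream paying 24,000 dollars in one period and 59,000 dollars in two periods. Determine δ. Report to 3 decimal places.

The stream is worth 24000δ + 59000δ² today, so 24000δ + 59000δ² = 42565.10.
That is, 59000δ² + 24000δ − 42565.10 = 0, a quadratic in δ.
The positive root is δ = [−24000 + √(24000² + 4·59000·42565.10)] / (2·59000) = (−24000 + 103060.000)/118000 ≈ 0.670.

δ ≈ 0.670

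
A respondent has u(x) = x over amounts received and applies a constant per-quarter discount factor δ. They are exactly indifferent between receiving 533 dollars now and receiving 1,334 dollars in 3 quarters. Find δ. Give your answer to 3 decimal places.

δ ≈ 0.737

Equating discounted utilities: u(533) = δ^3·u(1334) ⇒ δ^3 = u(533)/u(1334).
With u(x) = x: δ^3 = 533/1334 = 0.39955.
Taking the cube root: δ = 0.39955^(1/3) ≈ 0.737.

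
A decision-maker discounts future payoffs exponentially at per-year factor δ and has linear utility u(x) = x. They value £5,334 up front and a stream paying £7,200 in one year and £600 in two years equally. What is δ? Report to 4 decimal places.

δ ≈ 0.7000

Equating present values: 5334 = 7200δ + 600δ².
So 600δ² + 7200δ − 5334 = 0.
By the quadratic formula (taking the positive root), δ = (−7200 + √64641600.00) / 1200 ≈ 0.7000.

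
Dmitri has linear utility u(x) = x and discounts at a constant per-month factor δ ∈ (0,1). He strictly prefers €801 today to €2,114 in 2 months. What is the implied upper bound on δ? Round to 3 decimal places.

δ < 0.616

Under u(x) = x this choice says 801 > δ^2·2114.
Hence δ^2 < 801/2114 = 0.37890, and x ↦ x^(1/2) is increasing on (0,∞).
δ < 0.37890^(1/2) = 0.616.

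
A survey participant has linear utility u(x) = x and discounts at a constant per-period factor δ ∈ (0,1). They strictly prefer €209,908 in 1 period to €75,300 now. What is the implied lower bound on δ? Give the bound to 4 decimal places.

δ > 0.3587

The preference means 75300 < δ·209908.
So δ > 75300/209908 = 0.35873.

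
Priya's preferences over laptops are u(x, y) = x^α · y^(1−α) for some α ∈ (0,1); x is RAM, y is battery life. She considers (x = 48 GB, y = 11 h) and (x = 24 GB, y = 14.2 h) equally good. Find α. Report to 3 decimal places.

Set the two utilities equal: 48^α·11^(1−α) = 24^α·14.2^(1−α).
(48/24)^α = (14.2/11)^(1−α); take logs: α·ln(48/24) = (1−α)·ln(14.2/11), i.e. α·0.693147 = (1−α)·0.255347.
So α/(1−α) = (0.255347)/(0.693147) = 0.368388, and α = 0.368388/1.368388 ≈ 0.269.

α ≈ 0.269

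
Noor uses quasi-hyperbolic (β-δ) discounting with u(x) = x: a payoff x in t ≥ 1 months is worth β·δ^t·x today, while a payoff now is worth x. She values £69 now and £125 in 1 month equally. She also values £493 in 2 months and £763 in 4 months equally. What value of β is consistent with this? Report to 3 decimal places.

β ≈ 0.687

Both payoffs in the second observation are in the future, so β drops out: δ^2·493 = δ^4·763 ⇒ δ^2 = 493/763 = 0.64613, so δ = 0.80382.
Now use the now-vs-future pair: 69 = β·δ·125 gives β = 69/(0.80382·125) ≈ 0.687.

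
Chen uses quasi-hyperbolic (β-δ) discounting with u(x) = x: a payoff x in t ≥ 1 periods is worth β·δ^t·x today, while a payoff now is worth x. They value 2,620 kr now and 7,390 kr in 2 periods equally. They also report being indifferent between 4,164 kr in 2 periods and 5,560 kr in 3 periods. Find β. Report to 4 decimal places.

From the later pair, β·δ^2·4164 = β·δ^3·5560; dividing through, δ = 4164/5560 = 0.74892.
Substituting δ into 2620 = β·δ^2·7390: β = 2620/(4144.921) ≈ 0.6321.

β ≈ 0.6321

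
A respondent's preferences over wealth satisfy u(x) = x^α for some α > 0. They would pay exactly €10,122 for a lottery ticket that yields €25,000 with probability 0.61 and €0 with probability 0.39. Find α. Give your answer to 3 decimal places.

α ≈ 0.547

Since u(0) = 0, the lottery's EU is 0.61·25000^α.
Equating: 10122^α = 0.61·25000^α, i.e. 0.4049^α = 0.61.
α = ln(0.61) / ln(10122/25000) = -0.494296/-0.904165 ≈ 0.547.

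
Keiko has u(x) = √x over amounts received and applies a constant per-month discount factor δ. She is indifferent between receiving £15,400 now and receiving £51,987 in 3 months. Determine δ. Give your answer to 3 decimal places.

δ ≈ 0.816

The payoff in 3 months is discounted by δ^3, so u(15400) = δ^3·u(51987) and δ^3 = u(15400)/u(51987).
Since u(x) = √x, δ^3 = √(15400/51987) = 0.54427.
Taking the cube root: δ = 0.54427^(1/3) ≈ 0.816.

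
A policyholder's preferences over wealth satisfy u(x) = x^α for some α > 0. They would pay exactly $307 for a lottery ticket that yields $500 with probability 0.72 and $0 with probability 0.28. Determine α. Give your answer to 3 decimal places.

Since u(0) = 0, the lottery's EU is 0.72·500^α.
Indifference: 307^α = 0.72·500^α, so (307/500)^α = 0.72.
Taking logs: α·ln(307/500) = ln(0.72), so α = -0.328504 / -0.487760 ≈ 0.673.

α ≈ 0.673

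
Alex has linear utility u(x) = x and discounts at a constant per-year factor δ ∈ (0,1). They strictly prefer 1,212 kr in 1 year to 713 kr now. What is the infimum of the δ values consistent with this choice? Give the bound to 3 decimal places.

Under u(x) = x this choice says 713 < δ·1212.
Dividing through by 1212 gives δ > 0.58828.

δ > 0.588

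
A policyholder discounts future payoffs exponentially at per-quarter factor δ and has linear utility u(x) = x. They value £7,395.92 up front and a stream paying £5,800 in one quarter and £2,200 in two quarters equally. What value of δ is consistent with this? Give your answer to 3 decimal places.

δ ≈ 0.940

Equating present values: 7395.92 = 5800δ + 2200δ².
So 2200δ² + 5800δ − 7395.92 = 0.
By the quadratic formula (taking the positive root), δ = (−5800 + √98724096.00) / 4400 ≈ 0.940.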